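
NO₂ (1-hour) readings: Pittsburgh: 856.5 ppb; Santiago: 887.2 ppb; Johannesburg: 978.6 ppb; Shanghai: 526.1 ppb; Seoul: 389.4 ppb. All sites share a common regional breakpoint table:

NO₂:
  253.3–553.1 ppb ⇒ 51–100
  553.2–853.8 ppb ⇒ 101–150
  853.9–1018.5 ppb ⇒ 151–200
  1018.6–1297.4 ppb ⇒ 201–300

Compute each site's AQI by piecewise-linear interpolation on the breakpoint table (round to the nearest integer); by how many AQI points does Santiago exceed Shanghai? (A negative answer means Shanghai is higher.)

Pittsburgh: row 853.9–1018.5 (AQI 151–200). (200−151)·(856.5−853.9)/(1018.5−853.9) + 151 = 49·2.6/164.6 + 151 ≈ 151.77 → 152.
Santiago: 887.2 ∈ [853.9, 1018.5] ↔ index [151, 200].
151 + (887.2−853.9)·(200−151)/(1018.5−853.9) = 151 + 33.3·49/164.6 ≈ 160.91, so AQI = 161.
Johannesburg 978.6: bracket 853.9–1018.5 → index 151–200; slope 49/164.6, offset 124.7.
AQI = 151 + 49/164.6·124.7 ≈ 188.12 ⇒ 188.
Shanghai: row 253.3–553.1 (AQI 51–100). (100−51)·(526.1−253.3)/(553.1−253.3) + 51 = 49·272.8/299.8 + 51 ≈ 95.59 → 96.
Seoul: 389.4 ∈ [253.3, 553.1] ↔ index [51, 100].
51 + (389.4−253.3)·(100−51)/(553.1−253.3) = 51 + 136.1·49/299.8 ≈ 73.24, so AQI = 73.
AQIs: Pittsburgh=152, Santiago=161, Johannesburg=188, Shanghai=96, Seoul=73. Santiago (161) − Shanghai (96) = 65.

65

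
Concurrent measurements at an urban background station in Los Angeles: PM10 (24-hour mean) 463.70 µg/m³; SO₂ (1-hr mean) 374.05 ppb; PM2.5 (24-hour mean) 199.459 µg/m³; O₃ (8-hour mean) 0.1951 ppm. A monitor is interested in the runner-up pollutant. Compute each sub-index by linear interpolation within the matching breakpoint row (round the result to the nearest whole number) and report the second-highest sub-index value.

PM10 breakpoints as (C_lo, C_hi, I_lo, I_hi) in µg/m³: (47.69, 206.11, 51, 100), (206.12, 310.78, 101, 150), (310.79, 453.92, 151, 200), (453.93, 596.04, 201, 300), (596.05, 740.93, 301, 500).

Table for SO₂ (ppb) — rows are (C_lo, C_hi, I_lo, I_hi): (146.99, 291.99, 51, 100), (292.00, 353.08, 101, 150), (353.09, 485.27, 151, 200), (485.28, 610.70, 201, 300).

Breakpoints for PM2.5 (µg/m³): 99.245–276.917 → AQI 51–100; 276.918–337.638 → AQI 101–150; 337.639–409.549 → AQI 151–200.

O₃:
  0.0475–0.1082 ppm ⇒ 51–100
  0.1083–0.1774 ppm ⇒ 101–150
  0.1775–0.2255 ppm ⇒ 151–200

PM10: 463.70 lies in 453.93–596.04, so I_lo=201, I_hi=300, C_lo=453.93, C_hi=596.04.
(300−201)/(596.04−453.93) × (463.70−453.93) + 201 = 99/142.11 × 9.77 + 201 ≈ 207.81 → 208.
SO₂: 374.05 ∈ [353.09, 485.27] ↔ index [151, 200].
151 + (374.05−353.09)·(200−151)/(485.27−353.09) = 151 + 20.96·49/132.18 ≈ 158.77, so AQI = 159.
PM2.5: 199.459 ∈ [99.245, 276.917] ↔ index [51, 100].
51 + (199.459−99.245)·(100−51)/(276.917−99.245) = 51 + 100.214·49/177.672 ≈ 78.64, so AQI = 79.
O₃ 0.1951: bracket 0.1775–0.2255 → index 151–200; slope 49/0.0480, offset 0.0176.
AQI = 151 + 49/0.0480·0.0176 ≈ 168.97 ⇒ 169.
Sub-indices: PM10→208, SO₂→159, PM2.5→79, O₃→169. Ranked high→low: 208, 169, 159, 79. Second-highest sub-index = 169.

169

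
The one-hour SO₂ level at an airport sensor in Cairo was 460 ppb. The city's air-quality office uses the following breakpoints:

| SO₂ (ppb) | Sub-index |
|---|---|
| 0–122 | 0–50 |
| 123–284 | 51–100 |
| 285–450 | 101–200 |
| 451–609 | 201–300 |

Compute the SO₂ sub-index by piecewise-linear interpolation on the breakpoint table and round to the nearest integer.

207

SO₂ 460: bracket 451–609 → index 201–300; slope 99/158, offset 9.
AQI = 201 + 99/158·9 ≈ 206.64 ⇒ 207.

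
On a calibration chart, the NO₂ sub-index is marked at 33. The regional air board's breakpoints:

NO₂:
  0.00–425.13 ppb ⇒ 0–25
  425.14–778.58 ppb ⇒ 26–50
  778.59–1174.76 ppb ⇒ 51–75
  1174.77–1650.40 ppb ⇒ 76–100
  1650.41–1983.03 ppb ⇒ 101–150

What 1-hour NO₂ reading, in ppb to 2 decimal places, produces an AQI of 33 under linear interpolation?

AQI 33 lies in the 26–50 band, which corresponds to 425.14–778.58 ppb.
C = 425.14 + (33−26)×(778.58−425.14)/(50−26) = 425.14 + 7×353.44/24 ≈ 528.2267 ppb → 528.23 ppb to 2 dp.

528.23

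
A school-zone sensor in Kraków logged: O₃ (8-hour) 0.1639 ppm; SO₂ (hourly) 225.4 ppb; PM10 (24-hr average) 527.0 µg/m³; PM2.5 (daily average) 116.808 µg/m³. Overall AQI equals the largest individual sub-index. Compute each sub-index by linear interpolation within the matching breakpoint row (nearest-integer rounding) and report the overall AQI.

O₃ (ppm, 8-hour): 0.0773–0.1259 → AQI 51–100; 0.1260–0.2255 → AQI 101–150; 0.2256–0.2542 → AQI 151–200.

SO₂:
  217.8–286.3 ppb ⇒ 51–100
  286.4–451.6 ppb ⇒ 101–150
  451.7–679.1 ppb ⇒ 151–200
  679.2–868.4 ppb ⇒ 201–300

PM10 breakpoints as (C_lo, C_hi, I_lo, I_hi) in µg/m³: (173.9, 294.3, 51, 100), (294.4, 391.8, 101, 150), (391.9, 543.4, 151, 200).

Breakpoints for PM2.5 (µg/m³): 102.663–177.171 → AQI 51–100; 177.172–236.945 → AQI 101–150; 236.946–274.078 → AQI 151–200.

195

O₃: 0.1639 lies in 0.1260–0.2255, so I_lo=101, I_hi=150, C_lo=0.1260, C_hi=0.2255.
(150−101)/(0.2255−0.1260) × (0.1639−0.1260) + 101 = 49/0.0995 × 0.0379 + 101 ≈ 119.66 → 120.
SO₂ 225.4: bracket 217.8–286.3 → index 51–100; slope 49/68.5, offset 7.6.
AQI = 51 + 49/68.5·7.6 ≈ 56.44 ⇒ 56.
PM10: row 391.9–543.4 (AQI 151–200). (200−151)·(527.0−391.9)/(543.4−391.9) + 151 = 49·135.1/151.5 + 151 ≈ 194.70 → 195.
PM2.5: 116.808 lies in 102.663–177.171, so I_lo=51, I_hi=100, C_lo=102.663, C_hi=177.171.
(100−51)/(177.171−102.663) × (116.808−102.663) + 51 = 49/74.508 × 14.145 + 51 ≈ 60.30 → 60.
Sub-indices: O₃→120, SO₂→56, PM10→195, PM2.5→60. Overall AQI = max = 195; dominant pollutant is PM10.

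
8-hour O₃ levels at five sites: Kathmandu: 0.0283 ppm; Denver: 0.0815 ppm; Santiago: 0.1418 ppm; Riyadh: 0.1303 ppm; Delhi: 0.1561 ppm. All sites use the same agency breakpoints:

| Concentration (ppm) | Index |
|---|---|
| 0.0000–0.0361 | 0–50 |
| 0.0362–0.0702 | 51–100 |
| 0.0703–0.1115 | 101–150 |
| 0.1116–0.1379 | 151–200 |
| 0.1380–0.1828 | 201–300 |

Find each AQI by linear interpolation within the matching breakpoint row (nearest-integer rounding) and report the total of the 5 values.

Kathmandu: row 0.0000–0.0361 (AQI 0–50). (50−0)·(0.0283−0.0000)/(0.0361−0.0000) + 0 = 50·0.0283/0.0361 + 0 ≈ 39.20 → 39.
Denver: 0.0815 lies in 0.0703–0.1115, so I_lo=101, I_hi=150, C_lo=0.0703, C_hi=0.1115.
(150−101)/(0.1115−0.0703) × (0.0815−0.0703) + 101 = 49/0.0412 × 0.0112 + 101 ≈ 114.32 → 114.
Santiago: row 0.1380–0.1828 (AQI 201–300). (300−201)·(0.1418−0.1380)/(0.1828−0.1380) + 201 = 99·0.0038/0.0448 + 201 ≈ 209.40 → 209.
Riyadh: row 0.1116–0.1379 (AQI 151–200). (200−151)·(0.1303−0.1116)/(0.1379−0.1116) + 151 = 49·0.0187/0.0263 + 151 ≈ 185.84 → 186.
Delhi: 0.1561 ∈ [0.1380, 0.1828] ↔ index [201, 300].
201 + (0.1561−0.1380)·(300−201)/(0.1828−0.1380) = 201 + 0.0181·99/0.0448 ≈ 241.00, so AQI = 241.
AQIs: Kathmandu=39, Denver=114, Santiago=209, Riyadh=186, Delhi=241. Sum = 39 + 114 + 209 + 186 + 241 = 789.

789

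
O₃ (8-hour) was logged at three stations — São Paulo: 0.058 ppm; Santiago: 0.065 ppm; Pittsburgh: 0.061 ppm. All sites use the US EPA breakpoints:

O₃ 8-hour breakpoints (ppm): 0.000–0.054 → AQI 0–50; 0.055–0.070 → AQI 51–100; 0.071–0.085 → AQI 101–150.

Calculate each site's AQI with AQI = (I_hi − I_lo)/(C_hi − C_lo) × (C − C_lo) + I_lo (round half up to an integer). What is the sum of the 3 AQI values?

São Paulo: 0.058 ∈ [0.055, 0.070] ↔ index [51, 100].
51 + (0.058−0.055)·(100−51)/(0.070−0.055) = 51 + 0.003·49/0.015 ≈ 60.80, so AQI = 61.
Santiago: row 0.055–0.070 (AQI 51–100). (100−51)·(0.065−0.055)/(0.070−0.055) + 51 = 49·0.010/0.015 + 51 ≈ 83.67 → 84.
Pittsburgh: 0.061 lies in 0.055–0.070, so I_lo=51, I_hi=100, C_lo=0.055, C_hi=0.070.
(100−51)/(0.070−0.055) × (0.061−0.055) + 51 = 49/0.015 × 0.006 + 51 ≈ 70.60 → 71.
AQIs: São Paulo=61, Santiago=84, Pittsburgh=71. Sum = 61 + 84 + 71 = 216.

216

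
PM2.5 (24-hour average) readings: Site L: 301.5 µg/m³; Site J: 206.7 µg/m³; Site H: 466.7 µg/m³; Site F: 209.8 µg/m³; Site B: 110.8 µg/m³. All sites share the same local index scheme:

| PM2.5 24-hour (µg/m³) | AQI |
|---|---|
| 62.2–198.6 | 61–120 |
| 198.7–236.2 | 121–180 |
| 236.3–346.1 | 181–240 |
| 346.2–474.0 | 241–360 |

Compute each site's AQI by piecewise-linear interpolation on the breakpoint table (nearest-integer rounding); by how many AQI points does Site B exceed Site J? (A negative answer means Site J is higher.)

Site L: 301.5 lies in 236.3–346.1, so I_lo=181, I_hi=240, C_lo=236.3, C_hi=346.1.
(240−181)/(346.1−236.3) × (301.5−236.3) + 181 = 59/109.8 × 65.2 + 181 ≈ 216.03 → 216.
Site J: row 198.7–236.2 (AQI 121–180). (180−121)·(206.7−198.7)/(236.2−198.7) + 121 = 59·8.0/37.5 + 121 ≈ 133.59 → 134.
Site H: row 346.2–474.0 (AQI 241–360). (360−241)·(466.7−346.2)/(474.0−346.2) + 241 = 119·120.5/127.8 + 241 ≈ 353.20 → 353.
Site F: 209.8 lies in 198.7–236.2, so I_lo=121, I_hi=180, C_lo=198.7, C_hi=236.2.
(180−121)/(236.2−198.7) × (209.8−198.7) + 121 = 59/37.5 × 11.1 + 121 ≈ 138.46 → 138.
Site B: 110.8 lies in 62.2–198.6, so I_lo=61, I_hi=120, C_lo=62.2, C_hi=198.6.
(120−61)/(198.6−62.2) × (110.8−62.2) + 61 = 59/136.4 × 48.6 + 61 ≈ 82.02 → 82.
AQIs: Site L=216, Site J=134, Site H=353, Site F=138, Site B=82. Site B (82) − Site J (134) = -52.

-52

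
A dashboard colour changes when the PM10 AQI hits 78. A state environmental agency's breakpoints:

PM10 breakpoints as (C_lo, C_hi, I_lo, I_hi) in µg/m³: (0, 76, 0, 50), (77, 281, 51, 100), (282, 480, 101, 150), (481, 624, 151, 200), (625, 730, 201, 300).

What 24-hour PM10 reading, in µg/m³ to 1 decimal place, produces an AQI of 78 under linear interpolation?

189.4

AQI 78 lies in the 51–100 band, which corresponds to 77–281 µg/m³.
C = 77 + (78−51)×(281−77)/(100−51) = 77 + 27×204/49 ≈ 189.408 µg/m³ → 189.4 µg/m³ to 1 dp.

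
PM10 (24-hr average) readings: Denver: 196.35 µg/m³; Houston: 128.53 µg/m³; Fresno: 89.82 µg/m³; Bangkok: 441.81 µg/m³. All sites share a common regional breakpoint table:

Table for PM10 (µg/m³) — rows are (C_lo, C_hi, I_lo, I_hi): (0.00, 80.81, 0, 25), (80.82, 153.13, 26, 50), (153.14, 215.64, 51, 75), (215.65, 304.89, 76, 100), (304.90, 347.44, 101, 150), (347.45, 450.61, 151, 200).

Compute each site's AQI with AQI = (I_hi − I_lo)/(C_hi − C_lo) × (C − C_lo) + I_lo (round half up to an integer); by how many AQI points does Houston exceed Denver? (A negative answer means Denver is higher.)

-26

Denver 196.35: bracket 153.14–215.64 → index 51–75; slope 24/62.50, offset 43.21.
AQI = 51 + 24/62.50·43.21 ≈ 67.59 ⇒ 68.
Houston: 128.53 lies in 80.82–153.13, so I_lo=26, I_hi=50, C_lo=80.82, C_hi=153.13.
(50−26)/(153.13−80.82) × (128.53−80.82) + 26 = 24/72.31 × 47.71 + 26 ≈ 41.84 → 42.
Fresno: row 80.82–153.13 (AQI 26–50). (50−26)·(89.82−80.82)/(153.13−80.82) + 26 = 24·9.00/72.31 + 26 ≈ 28.99 → 29.
Bangkok: 441.81 lies in 347.45–450.61, so I_lo=151, I_hi=200, C_lo=347.45, C_hi=450.61.
(200−151)/(450.61−347.45) × (441.81−347.45) + 151 = 49/103.16 × 94.36 + 151 ≈ 195.82 → 196.
AQIs: Denver=68, Houston=42, Fresno=29, Bangkok=196. Houston (42) − Denver (68) = -26.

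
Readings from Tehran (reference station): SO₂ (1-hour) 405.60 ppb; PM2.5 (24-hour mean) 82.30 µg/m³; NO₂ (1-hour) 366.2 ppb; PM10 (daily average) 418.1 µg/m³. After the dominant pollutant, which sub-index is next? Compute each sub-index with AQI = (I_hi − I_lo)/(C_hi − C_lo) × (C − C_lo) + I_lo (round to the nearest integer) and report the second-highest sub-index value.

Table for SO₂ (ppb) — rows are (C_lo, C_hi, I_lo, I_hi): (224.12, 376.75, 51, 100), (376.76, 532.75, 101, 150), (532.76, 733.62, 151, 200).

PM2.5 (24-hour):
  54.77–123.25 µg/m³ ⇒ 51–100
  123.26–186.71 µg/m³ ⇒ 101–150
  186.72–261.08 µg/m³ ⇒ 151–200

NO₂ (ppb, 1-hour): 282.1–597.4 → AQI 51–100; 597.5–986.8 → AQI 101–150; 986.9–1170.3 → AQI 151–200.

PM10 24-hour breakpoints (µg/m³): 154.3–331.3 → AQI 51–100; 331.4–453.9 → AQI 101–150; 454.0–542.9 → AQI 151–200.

110

SO₂: row 376.76–532.75 (AQI 101–150). (150−101)·(405.60−376.76)/(532.75−376.76) + 101 = 49·28.84/155.99 + 101 ≈ 110.06 → 110.
PM2.5 82.30: bracket 54.77–123.25 → index 51–100; slope 49/68.48, offset 27.53.
AQI = 51 + 49/68.48·27.53 ≈ 70.70 ⇒ 71.
NO₂: 366.2 lies in 282.1–597.4, so I_lo=51, I_hi=100, C_lo=282.1, C_hi=597.4.
(100−51)/(597.4−282.1) × (366.2−282.1) + 51 = 49/315.3 × 84.1 + 51 ≈ 64.07 → 64.
PM10: row 331.4–453.9 (AQI 101–150). (150−101)·(418.1−331.4)/(453.9−331.4) + 101 = 49·86.7/122.5 + 101 ≈ 135.68 → 136.
Sub-indices: SO₂→110, PM2.5→71, NO₂→64, PM10→136. Ranked high→low: 136, 110, 71, 64. Second-highest sub-index = 110.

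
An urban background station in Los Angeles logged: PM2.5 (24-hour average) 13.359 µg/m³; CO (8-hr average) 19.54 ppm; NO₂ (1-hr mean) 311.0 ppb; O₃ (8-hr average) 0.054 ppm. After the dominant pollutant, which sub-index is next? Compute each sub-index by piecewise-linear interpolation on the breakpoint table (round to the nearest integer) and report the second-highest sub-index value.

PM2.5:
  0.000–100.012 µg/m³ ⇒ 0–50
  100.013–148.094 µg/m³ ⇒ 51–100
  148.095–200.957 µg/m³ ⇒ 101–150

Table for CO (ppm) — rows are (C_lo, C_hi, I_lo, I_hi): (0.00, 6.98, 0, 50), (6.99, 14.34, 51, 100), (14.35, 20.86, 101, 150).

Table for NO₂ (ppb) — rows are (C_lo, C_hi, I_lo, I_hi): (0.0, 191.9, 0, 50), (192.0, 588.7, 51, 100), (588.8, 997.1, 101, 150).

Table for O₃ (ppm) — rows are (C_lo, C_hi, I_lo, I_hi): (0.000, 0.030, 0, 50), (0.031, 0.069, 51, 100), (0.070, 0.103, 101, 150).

81

PM2.5: 13.359 ∈ [0.000, 100.012] ↔ index [0, 50].
0 + (13.359−0.000)·(50−0)/(100.012−0.000) = 0 + 13.359·50/100.012 ≈ 6.68, so AQI = 7.
CO: row 14.35–20.86 (AQI 101–150). (150−101)·(19.54−14.35)/(20.86−14.35) + 101 = 49·5.19/6.51 + 101 ≈ 140.06 → 140.
NO₂: 311.0 lies in 192.0–588.7, so I_lo=51, I_hi=100, C_lo=192.0, C_hi=588.7.
(100−51)/(588.7−192.0) × (311.0−192.0) + 51 = 49/396.7 × 119.0 + 51 ≈ 65.70 → 66.
O₃ 0.054: bracket 0.031–0.069 → index 51–100; slope 49/0.038, offset 0.023.
AQI = 51 + 49/0.038·0.023 ≈ 80.66 ⇒ 81.
Sub-indices: PM2.5→7, CO→140, NO₂→66, O₃→81. Ranked high→low: 140, 81, 66, 7. Second-highest sub-index = 81.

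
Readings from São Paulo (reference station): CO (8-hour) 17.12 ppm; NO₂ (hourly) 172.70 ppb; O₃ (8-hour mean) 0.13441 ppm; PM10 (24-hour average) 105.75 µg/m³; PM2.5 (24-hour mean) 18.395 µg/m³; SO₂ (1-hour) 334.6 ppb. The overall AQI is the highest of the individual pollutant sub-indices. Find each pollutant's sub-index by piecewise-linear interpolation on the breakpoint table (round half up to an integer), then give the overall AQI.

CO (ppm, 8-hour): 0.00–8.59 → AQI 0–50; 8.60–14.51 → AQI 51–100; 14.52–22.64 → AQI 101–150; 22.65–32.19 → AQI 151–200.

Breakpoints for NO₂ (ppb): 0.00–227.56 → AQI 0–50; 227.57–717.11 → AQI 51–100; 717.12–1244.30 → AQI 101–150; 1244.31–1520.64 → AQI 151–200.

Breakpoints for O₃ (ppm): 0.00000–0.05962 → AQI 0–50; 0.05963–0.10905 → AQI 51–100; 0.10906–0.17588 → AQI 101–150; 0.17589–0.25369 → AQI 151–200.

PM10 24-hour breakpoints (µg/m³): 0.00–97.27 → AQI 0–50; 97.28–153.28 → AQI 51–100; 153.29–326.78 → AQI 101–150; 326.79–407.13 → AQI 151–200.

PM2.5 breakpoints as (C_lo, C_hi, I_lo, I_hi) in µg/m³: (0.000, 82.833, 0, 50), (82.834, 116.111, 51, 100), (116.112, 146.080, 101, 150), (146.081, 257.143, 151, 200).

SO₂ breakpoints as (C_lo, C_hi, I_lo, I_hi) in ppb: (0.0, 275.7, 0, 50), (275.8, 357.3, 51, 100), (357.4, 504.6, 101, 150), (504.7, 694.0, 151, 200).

CO 17.12: bracket 14.52–22.64 → index 101–150; slope 49/8.12, offset 2.60.
AQI = 101 + 49/8.12·2.60 ≈ 116.69 ⇒ 117.
NO₂: 172.70 lies in 0.00–227.56, so I_lo=0, I_hi=50, C_lo=0.00, C_hi=227.56.
(50−0)/(227.56−0.00) × (172.70−0.00) + 0 = 50/227.56 × 172.70 + 0 ≈ 37.95 → 38.
O₃: row 0.10906–0.17588 (AQI 101–150). (150−101)·(0.13441−0.10906)/(0.17588−0.10906) + 101 = 49·0.02535/0.06682 + 101 ≈ 119.59 → 120.
PM10 105.75: bracket 97.28–153.28 → index 51–100; slope 49/56.00, offset 8.47.
AQI = 51 + 49/56.00·8.47 ≈ 58.41 ⇒ 58.
PM2.5: 18.395 ∈ [0.000, 82.833] ↔ index [0, 50].
0 + (18.395−0.000)·(50−0)/(82.833−0.000) = 0 + 18.395·50/82.833 ≈ 11.10, so AQI = 11.
SO₂: 334.6 lies in 275.8–357.3, so I_lo=51, I_hi=100, C_lo=275.8, C_hi=357.3.
(100−51)/(357.3−275.8) × (334.6−275.8) + 51 = 49/81.5 × 58.8 + 51 ≈ 86.35 → 86.
Sub-indices: CO→117, NO₂→38, O₃→120, PM10→58, PM2.5→11, SO₂→86. Overall AQI = max = 120; dominant pollutant is O₃.

120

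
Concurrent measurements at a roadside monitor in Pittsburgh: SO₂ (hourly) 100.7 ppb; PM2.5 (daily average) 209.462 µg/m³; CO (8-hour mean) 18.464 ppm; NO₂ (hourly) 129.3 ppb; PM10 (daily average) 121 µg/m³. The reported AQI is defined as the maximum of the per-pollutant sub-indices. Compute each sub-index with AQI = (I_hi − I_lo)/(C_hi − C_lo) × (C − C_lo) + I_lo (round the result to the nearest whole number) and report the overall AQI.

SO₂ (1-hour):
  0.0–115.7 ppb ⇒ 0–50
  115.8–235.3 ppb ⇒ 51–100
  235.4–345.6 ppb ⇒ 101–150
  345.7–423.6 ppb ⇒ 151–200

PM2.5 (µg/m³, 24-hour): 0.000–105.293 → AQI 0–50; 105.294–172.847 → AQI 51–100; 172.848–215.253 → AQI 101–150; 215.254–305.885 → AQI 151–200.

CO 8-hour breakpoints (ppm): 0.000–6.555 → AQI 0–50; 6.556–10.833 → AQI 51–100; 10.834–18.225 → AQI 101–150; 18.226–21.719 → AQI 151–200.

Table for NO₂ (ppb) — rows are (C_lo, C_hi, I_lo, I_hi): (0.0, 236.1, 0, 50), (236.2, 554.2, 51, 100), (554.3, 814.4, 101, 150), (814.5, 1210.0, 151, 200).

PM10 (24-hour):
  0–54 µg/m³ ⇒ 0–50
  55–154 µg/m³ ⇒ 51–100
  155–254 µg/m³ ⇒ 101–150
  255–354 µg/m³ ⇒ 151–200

154

SO₂: row 0.0–115.7 (AQI 0–50). (50−0)·(100.7−0.0)/(115.7−0.0) + 0 = 50·100.7/115.7 + 0 ≈ 43.52 → 44.
PM2.5 209.462: bracket 172.848–215.253 → index 101–150; slope 49/42.405, offset 36.614.
AQI = 101 + 49/42.405·36.614 ≈ 143.31 ⇒ 143.
CO 18.464: bracket 18.226–21.719 → index 151–200; slope 49/3.493, offset 0.238.
AQI = 151 + 49/3.493·0.238 ≈ 154.34 ⇒ 154.
NO₂ 129.3: bracket 0.0–236.1 → index 0–50; slope 50/236.1, offset 129.3.
AQI = 0 + 50/236.1·129.3 ≈ 27.38 ⇒ 27.
PM10: row 55–154 (AQI 51–100). (100−51)·(121−55)/(154−55) + 51 = 49·66/99 + 51 ≈ 83.67 → 84.
Sub-indices: SO₂→44, PM2.5→143, CO→154, NO₂→27, PM10→84. Overall AQI = max = 154; dominant pollutant is CO.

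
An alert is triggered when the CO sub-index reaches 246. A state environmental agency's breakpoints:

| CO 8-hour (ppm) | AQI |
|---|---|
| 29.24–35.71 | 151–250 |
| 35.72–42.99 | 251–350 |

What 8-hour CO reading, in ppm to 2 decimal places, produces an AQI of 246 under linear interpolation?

35.45

AQI 246 lies in the 151–250 band, which corresponds to 29.24–35.71 ppm.
C = 29.24 + (246−151)×(35.71−29.24)/(250−151) = 29.24 + 95×6.47/99 ≈ 35.4486 ppm → 35.45 ppm to 2 dp.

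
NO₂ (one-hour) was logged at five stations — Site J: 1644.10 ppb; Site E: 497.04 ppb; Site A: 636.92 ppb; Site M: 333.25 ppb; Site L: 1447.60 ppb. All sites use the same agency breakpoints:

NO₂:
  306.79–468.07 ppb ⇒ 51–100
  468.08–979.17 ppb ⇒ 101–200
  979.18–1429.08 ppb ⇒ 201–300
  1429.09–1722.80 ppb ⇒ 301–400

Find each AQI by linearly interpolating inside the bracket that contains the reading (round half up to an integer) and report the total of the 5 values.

Site J: 1644.10 ∈ [1429.09, 1722.80] ↔ index [301, 400].
301 + (1644.10−1429.09)·(400−301)/(1722.80−1429.09) = 301 + 215.01·99/293.71 ≈ 373.47, so AQI = 373.
Site E: row 468.08–979.17 (AQI 101–200). (200−101)·(497.04−468.08)/(979.17−468.08) + 101 = 99·28.96/511.09 + 101 ≈ 106.61 → 107.
Site A: row 468.08–979.17 (AQI 101–200). (200−101)·(636.92−468.08)/(979.17−468.08) + 101 = 99·168.84/511.09 + 101 ≈ 133.70 → 134.
Site M: 333.25 ∈ [306.79, 468.07] ↔ index [51, 100].
51 + (333.25−306.79)·(100−51)/(468.07−306.79) = 51 + 26.46·49/161.28 ≈ 59.04, so AQI = 59.
Site L 1447.60: bracket 1429.09–1722.80 → index 301–400; slope 99/293.71, offset 18.51.
AQI = 301 + 99/293.71·18.51 ≈ 307.24 ⇒ 307.
AQIs: Site J=373, Site E=107, Site A=134, Site M=59, Site L=307. Sum = 373 + 107 + 134 + 59 + 307 = 980.

980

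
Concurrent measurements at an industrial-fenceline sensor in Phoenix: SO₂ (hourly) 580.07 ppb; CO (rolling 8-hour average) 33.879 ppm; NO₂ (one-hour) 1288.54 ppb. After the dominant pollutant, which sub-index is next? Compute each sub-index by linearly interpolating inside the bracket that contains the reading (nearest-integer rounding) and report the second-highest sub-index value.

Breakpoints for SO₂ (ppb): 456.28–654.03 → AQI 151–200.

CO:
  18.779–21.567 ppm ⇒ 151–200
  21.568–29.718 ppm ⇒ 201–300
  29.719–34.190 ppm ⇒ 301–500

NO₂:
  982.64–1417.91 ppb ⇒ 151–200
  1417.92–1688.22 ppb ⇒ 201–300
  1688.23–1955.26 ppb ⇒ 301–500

SO₂ 580.07: bracket 456.28–654.03 → index 151–200; slope 49/197.75, offset 123.79.
AQI = 151 + 49/197.75·123.79 ≈ 181.67 ⇒ 182.
CO: 33.879 lies in 29.719–34.190, so I_lo=301, I_hi=500, C_lo=29.719, C_hi=34.190.
(500−301)/(34.190−29.719) × (33.879−29.719) + 301 = 199/4.471 × 4.160 + 301 ≈ 486.16 → 486.
NO₂ 1288.54: bracket 982.64–1417.91 → index 151–200; slope 49/435.27, offset 305.90.
AQI = 151 + 49/435.27·305.90 ≈ 185.44 ⇒ 185.
Sub-indices: SO₂→182, CO→486, NO₂→185. Ranked high→low: 486, 185, 182. Second-highest sub-index = 185.

185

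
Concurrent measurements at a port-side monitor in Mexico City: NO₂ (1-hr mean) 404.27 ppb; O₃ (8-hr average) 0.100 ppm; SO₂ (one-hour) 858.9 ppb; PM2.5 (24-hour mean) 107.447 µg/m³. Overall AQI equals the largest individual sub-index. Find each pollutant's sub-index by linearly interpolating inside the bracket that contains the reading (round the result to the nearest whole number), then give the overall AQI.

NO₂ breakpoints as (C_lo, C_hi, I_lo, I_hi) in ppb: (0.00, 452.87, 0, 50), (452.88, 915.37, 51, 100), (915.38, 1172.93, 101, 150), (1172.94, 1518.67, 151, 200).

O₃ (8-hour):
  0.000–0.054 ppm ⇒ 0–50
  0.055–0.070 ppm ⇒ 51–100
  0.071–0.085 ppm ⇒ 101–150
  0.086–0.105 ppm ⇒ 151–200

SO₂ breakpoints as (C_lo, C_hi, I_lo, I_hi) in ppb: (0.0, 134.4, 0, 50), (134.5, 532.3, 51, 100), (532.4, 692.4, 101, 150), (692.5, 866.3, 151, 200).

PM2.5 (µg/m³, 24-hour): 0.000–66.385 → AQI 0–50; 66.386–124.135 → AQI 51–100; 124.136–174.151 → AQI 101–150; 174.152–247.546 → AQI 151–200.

NO₂: row 0.00–452.87 (AQI 0–50). (50−0)·(404.27−0.00)/(452.87−0.00) + 0 = 50·404.27/452.87 + 0 ≈ 44.63 → 45.
O₃: row 0.086–0.105 (AQI 151–200). (200−151)·(0.100−0.086)/(0.105−0.086) + 151 = 49·0.014/0.019 + 151 ≈ 187.11 → 187.
SO₂: 858.9 ∈ [692.5, 866.3] ↔ index [151, 200].
151 + (858.9−692.5)·(200−151)/(866.3−692.5) = 151 + 166.4·49/173.8 ≈ 197.91, so AQI = 198.
PM2.5 107.447: bracket 66.386–124.135 → index 51–100; slope 49/57.749, offset 41.061.
AQI = 51 + 49/57.749·41.061 ≈ 85.84 ⇒ 86.
Sub-indices: NO₂→45, O₃→187, SO₂→198, PM2.5→86. Overall AQI = max = 198; dominant pollutant is SO₂.

198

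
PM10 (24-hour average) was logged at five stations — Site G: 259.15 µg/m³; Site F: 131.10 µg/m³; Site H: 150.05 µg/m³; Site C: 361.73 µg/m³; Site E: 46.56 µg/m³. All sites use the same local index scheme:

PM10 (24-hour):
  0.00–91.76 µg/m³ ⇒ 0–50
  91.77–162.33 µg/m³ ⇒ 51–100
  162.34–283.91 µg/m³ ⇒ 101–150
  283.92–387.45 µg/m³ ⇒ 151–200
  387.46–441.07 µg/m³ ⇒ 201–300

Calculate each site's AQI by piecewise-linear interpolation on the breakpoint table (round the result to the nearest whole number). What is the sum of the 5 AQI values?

Site G: 259.15 lies in 162.34–283.91, so I_lo=101, I_hi=150, C_lo=162.34, C_hi=283.91.
(150−101)/(283.91−162.34) × (259.15−162.34) + 101 = 49/121.57 × 96.81 + 101 ≈ 140.02 → 140.
Site F: 131.10 ∈ [91.77, 162.33] ↔ index [51, 100].
51 + (131.10−91.77)·(100−51)/(162.33−91.77) = 51 + 39.33·49/70.56 ≈ 78.31, so AQI = 78.
Site H 150.05: bracket 91.77–162.33 → index 51–100; slope 49/70.56, offset 58.28.
AQI = 51 + 49/70.56·58.28 ≈ 91.47 ⇒ 91.
Site C 361.73: bracket 283.92–387.45 → index 151–200; slope 49/103.53, offset 77.81.
AQI = 151 + 49/103.53·77.81 ≈ 187.83 ⇒ 188.
Site E: row 0.00–91.76 (AQI 0–50). (50−0)·(46.56−0.00)/(91.76−0.00) + 0 = 50·46.56/91.76 + 0 ≈ 25.37 → 25.
AQIs: Site G=140, Site F=78, Site H=91, Site C=188, Site E=25. Sum = 140 + 78 + 91 + 188 + 25 = 522.

522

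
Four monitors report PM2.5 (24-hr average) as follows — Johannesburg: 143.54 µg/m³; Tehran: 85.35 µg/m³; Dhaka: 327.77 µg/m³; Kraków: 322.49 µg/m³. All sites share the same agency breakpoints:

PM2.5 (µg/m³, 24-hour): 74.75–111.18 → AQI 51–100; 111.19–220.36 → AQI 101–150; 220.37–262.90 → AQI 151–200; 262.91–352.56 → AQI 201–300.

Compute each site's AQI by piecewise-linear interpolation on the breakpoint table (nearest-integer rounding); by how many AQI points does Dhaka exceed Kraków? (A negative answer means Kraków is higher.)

Johannesburg 143.54: bracket 111.19–220.36 → index 101–150; slope 49/109.17, offset 32.35.
AQI = 101 + 49/109.17·32.35 ≈ 115.52 ⇒ 116.
Tehran: 85.35 ∈ [74.75, 111.18] ↔ index [51, 100].
51 + (85.35−74.75)·(100−51)/(111.18−74.75) = 51 + 10.60·49/36.43 ≈ 65.26, so AQI = 65.
Dhaka 327.77: bracket 262.91–352.56 → index 201–300; slope 99/89.65, offset 64.86.
AQI = 201 + 99/89.65·64.86 ≈ 272.62 ⇒ 273.
Kraków: row 262.91–352.56 (AQI 201–300). (300−201)·(322.49−262.91)/(352.56−262.91) + 201 = 99·59.58/89.65 + 201 ≈ 266.79 → 267.
AQIs: Johannesburg=116, Tehran=65, Dhaka=273, Kraków=267. Dhaka (273) − Kraków (267) = 6.

6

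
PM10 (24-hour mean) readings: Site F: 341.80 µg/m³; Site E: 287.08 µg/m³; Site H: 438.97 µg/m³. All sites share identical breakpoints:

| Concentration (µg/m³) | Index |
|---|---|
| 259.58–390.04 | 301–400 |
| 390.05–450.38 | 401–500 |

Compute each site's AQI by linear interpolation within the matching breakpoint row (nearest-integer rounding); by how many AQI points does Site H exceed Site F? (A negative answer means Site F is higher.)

118

Site F: 341.80 lies in 259.58–390.04, so I_lo=301, I_hi=400, C_lo=259.58, C_hi=390.04.
(400−301)/(390.04−259.58) × (341.80−259.58) + 301 = 99/130.46 × 82.22 + 301 ≈ 363.39 → 363.
Site E: row 259.58–390.04 (AQI 301–400). (400−301)·(287.08−259.58)/(390.04−259.58) + 301 = 99·27.50/130.46 + 301 ≈ 321.87 → 322.
Site H: 438.97 lies in 390.05–450.38, so I_lo=401, I_hi=500, C_lo=390.05, C_hi=450.38.
(500−401)/(450.38−390.05) × (438.97−390.05) + 401 = 99/60.33 × 48.92 + 401 ≈ 481.28 → 481.
AQIs: Site F=363, Site E=322, Site H=481. Site H (481) − Site F (363) = 118.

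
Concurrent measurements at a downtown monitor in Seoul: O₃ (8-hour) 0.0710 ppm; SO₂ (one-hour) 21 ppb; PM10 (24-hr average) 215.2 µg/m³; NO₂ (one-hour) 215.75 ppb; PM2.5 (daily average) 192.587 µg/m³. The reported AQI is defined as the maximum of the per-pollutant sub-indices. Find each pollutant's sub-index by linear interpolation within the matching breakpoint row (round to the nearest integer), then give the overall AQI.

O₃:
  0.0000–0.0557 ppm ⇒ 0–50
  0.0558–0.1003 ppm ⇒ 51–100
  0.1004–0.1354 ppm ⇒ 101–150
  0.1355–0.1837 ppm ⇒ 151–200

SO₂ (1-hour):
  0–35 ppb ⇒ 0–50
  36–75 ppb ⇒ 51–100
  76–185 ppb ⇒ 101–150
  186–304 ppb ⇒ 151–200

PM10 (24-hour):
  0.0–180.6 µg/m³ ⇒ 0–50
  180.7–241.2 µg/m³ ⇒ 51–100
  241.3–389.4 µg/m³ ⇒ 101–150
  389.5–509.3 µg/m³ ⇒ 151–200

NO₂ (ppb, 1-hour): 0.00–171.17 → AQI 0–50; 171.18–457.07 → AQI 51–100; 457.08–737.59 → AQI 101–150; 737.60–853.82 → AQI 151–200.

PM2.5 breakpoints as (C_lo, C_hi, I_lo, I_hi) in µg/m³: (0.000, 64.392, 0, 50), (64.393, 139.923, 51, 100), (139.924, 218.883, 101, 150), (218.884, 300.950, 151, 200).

O₃: 0.0710 ∈ [0.0558, 0.1003] ↔ index [51, 100].
51 + (0.0710−0.0558)·(100−51)/(0.1003−0.0558) = 51 + 0.0152·49/0.0445 ≈ 67.74, so AQI = 68.
SO₂: 21 ∈ [0, 35] ↔ index [0, 50].
0 + (21−0)·(50−0)/(35−0) = 0 + 21·50/35 ≈ 30.00, so AQI = 30.
PM10: 215.2 ∈ [180.7, 241.2] ↔ index [51, 100].
51 + (215.2−180.7)·(100−51)/(241.2−180.7) = 51 + 34.5·49/60.5 ≈ 78.94, so AQI = 79.
NO₂ 215.75: bracket 171.18–457.07 → index 51–100; slope 49/285.89, offset 44.57.
AQI = 51 + 49/285.89·44.57 ≈ 58.64 ⇒ 59.
PM2.5: 192.587 ∈ [139.924, 218.883] ↔ index [101, 150].
101 + (192.587−139.924)·(150−101)/(218.883−139.924) = 101 + 52.663·49/78.959 ≈ 133.68, so AQI = 134.
Sub-indices: O₃→68, SO₂→30, PM10→79, NO₂→59, PM2.5→134. Overall AQI = max = 134; dominant pollutant is PM2.5.

134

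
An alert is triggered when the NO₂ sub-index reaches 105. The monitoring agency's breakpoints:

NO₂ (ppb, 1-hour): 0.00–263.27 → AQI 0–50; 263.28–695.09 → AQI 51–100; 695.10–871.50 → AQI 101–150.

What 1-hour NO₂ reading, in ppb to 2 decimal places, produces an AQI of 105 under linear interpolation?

AQI 105 lies in the 101–150 band, which corresponds to 695.10–871.50 ppb.
C = 695.10 + (105−101)×(871.50−695.10)/(150−101) = 695.10 + 4×176.40/49 ≈ 709.5000 ppb → 709.50 ppb to 2 dp.

709.50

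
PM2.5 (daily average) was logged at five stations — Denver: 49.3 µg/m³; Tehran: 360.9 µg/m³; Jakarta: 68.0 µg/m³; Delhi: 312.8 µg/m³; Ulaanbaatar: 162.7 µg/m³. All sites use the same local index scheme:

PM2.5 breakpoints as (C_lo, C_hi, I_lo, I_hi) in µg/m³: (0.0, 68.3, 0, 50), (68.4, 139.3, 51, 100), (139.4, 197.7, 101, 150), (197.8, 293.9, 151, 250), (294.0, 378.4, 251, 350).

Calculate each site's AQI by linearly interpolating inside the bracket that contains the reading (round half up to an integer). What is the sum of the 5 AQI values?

809

Denver: 49.3 lies in 0.0–68.3, so I_lo=0, I_hi=50, C_lo=0.0, C_hi=68.3.
(50−0)/(68.3−0.0) × (49.3−0.0) + 0 = 50/68.3 × 49.3 + 0 ≈ 36.09 → 36.
Tehran: 360.9 lies in 294.0–378.4, so I_lo=251, I_hi=350, C_lo=294.0, C_hi=378.4.
(350−251)/(378.4−294.0) × (360.9−294.0) + 251 = 99/84.4 × 66.9 + 251 ≈ 329.47 → 329.
Jakarta: row 0.0–68.3 (AQI 0–50). (50−0)·(68.0−0.0)/(68.3−0.0) + 0 = 50·68.0/68.3 + 0 ≈ 49.78 → 50.
Delhi: 312.8 lies in 294.0–378.4, so I_lo=251, I_hi=350, C_lo=294.0, C_hi=378.4.
(350−251)/(378.4−294.0) × (312.8−294.0) + 251 = 99/84.4 × 18.8 + 251 ≈ 273.05 → 273.
Ulaanbaatar 162.7: bracket 139.4–197.7 → index 101–150; slope 49/58.3, offset 23.3.
AQI = 101 + 49/58.3·23.3 ≈ 120.58 ⇒ 121.
AQIs: Denver=36, Tehran=329, Jakarta=50, Delhi=273, Ulaanbaatar=121. Sum = 36 + 329 + 50 + 273 + 121 = 809.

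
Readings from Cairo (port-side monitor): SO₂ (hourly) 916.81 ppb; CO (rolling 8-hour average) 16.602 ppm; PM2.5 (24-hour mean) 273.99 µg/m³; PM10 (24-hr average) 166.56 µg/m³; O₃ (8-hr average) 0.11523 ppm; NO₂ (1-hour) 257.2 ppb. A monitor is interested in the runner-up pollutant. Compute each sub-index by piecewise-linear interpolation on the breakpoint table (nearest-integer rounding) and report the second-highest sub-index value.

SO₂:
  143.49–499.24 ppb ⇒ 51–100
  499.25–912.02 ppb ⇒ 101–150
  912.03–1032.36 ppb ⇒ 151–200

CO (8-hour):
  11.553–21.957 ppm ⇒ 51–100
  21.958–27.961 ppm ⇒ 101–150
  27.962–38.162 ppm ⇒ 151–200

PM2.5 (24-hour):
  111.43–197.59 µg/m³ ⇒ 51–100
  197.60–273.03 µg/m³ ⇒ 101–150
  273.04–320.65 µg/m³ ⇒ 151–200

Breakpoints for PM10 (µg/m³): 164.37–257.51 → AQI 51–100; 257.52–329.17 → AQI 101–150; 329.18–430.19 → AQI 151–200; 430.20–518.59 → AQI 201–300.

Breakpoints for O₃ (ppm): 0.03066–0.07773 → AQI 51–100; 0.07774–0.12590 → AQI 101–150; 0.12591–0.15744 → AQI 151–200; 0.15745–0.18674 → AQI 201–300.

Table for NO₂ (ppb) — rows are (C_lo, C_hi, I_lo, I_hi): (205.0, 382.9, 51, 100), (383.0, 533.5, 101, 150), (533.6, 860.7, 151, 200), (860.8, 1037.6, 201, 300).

152

SO₂ 916.81: bracket 912.03–1032.36 → index 151–200; slope 49/120.33, offset 4.78.
AQI = 151 + 49/120.33·4.78 ≈ 152.95 ⇒ 153.
CO: row 11.553–21.957 (AQI 51–100). (100−51)·(16.602−11.553)/(21.957−11.553) + 51 = 49·5.049/10.404 + 51 ≈ 74.78 → 75.
PM2.5: 273.99 lies in 273.04–320.65, so I_lo=151, I_hi=200, C_lo=273.04, C_hi=320.65.
(200−151)/(320.65−273.04) × (273.99−273.04) + 151 = 49/47.61 × 0.95 + 151 ≈ 151.98 → 152.
PM10: row 164.37–257.51 (AQI 51–100). (100−51)·(166.56−164.37)/(257.51−164.37) + 51 = 49·2.19/93.14 + 51 ≈ 52.15 → 52.
O₃: 0.11523 lies in 0.07774–0.12590, so I_lo=101, I_hi=150, C_lo=0.07774, C_hi=0.12590.
(150−101)/(0.12590−0.07774) × (0.11523−0.07774) + 101 = 49/0.04816 × 0.03749 + 101 ≈ 139.14 → 139.
NO₂: row 205.0–382.9 (AQI 51–100). (100−51)·(257.2−205.0)/(382.9−205.0) + 51 = 49·52.2/177.9 + 51 ≈ 65.38 → 65.
Sub-indices: SO₂→153, CO→75, PM2.5→152, PM10→52, O₃→139, NO₂→65. Ranked high→low: 153, 152, 139, 75, 65, 52. Second-highest sub-index = 152.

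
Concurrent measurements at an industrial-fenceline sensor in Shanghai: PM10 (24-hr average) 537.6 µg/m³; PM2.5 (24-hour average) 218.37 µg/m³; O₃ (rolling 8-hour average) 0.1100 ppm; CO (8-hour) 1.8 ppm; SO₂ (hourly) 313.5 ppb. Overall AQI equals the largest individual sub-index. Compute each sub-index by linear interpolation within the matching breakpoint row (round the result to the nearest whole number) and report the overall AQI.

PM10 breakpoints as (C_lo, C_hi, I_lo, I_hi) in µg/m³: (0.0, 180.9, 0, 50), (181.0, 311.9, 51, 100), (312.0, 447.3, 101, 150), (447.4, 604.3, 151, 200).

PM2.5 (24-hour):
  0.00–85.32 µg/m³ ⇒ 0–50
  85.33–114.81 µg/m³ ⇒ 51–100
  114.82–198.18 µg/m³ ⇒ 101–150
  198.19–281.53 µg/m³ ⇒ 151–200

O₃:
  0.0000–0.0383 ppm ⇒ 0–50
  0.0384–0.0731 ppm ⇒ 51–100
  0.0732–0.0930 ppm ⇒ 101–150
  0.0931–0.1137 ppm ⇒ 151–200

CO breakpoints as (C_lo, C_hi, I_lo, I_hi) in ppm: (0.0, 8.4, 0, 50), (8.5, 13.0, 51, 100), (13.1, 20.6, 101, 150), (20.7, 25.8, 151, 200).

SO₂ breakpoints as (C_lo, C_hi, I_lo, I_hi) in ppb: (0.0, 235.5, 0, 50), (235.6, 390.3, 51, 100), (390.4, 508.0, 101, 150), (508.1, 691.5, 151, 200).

191

PM10: 537.6 ∈ [447.4, 604.3] ↔ index [151, 200].
151 + (537.6−447.4)·(200−151)/(604.3−447.4) = 151 + 90.2·49/156.9 ≈ 179.17, so AQI = 179.
PM2.5 218.37: bracket 198.19–281.53 → index 151–200; slope 49/83.34, offset 20.18.
AQI = 151 + 49/83.34·20.18 ≈ 162.86 ⇒ 163.
O₃: row 0.0931–0.1137 (AQI 151–200). (200−151)·(0.1100−0.0931)/(0.1137−0.0931) + 151 = 49·0.0169/0.0206 + 151 ≈ 191.20 → 191.
CO: row 0.0–8.4 (AQI 0–50). (50−0)·(1.8−0.0)/(8.4−0.0) + 0 = 50·1.8/8.4 + 0 ≈ 10.71 → 11.
SO₂: 313.5 lies in 235.6–390.3, so I_lo=51, I_hi=100, C_lo=235.6, C_hi=390.3.
(100−51)/(390.3−235.6) × (313.5−235.6) + 51 = 49/154.7 × 77.9 + 51 ≈ 75.67 → 76.
Sub-indices: PM10→179, PM2.5→163, O₃→191, CO→11, SO₂→76. Overall AQI = max = 191; dominant pollutant is O₃.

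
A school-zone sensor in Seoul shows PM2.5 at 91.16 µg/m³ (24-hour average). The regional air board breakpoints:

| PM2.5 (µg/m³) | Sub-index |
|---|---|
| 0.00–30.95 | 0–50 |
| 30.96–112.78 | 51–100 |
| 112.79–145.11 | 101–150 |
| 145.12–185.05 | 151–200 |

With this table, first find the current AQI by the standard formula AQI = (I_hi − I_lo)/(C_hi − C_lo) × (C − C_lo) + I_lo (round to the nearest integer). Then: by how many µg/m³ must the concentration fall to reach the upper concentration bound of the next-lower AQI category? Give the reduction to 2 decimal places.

PM2.5: 91.16 lies in 30.96–112.78, so I_lo=51, I_hi=100, C_lo=30.96, C_hi=112.78.
(100−51)/(112.78−30.96) × (91.16−30.96) + 51 = 49/81.82 × 60.20 + 51 ≈ 87.05 → 87.
Current AQI 87 is in the Moderate range (51–100). The next-lower category tops out at AQI 50, whose upper concentration bound is 30.95 µg/m³.
Reduction needed = 91.16 − 30.95 = 60.21 µg/m³.

60.21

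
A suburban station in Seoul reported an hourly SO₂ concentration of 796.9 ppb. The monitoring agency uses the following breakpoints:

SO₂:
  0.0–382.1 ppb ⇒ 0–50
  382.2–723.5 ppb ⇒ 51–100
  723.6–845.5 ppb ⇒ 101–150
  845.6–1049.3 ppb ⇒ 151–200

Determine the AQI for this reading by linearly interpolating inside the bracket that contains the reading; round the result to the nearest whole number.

SO₂: row 723.6–845.5 (AQI 101–150). (150−101)·(796.9−723.6)/(845.5−723.6) + 101 = 49·73.3/121.9 + 101 ≈ 130.46 → 130.

130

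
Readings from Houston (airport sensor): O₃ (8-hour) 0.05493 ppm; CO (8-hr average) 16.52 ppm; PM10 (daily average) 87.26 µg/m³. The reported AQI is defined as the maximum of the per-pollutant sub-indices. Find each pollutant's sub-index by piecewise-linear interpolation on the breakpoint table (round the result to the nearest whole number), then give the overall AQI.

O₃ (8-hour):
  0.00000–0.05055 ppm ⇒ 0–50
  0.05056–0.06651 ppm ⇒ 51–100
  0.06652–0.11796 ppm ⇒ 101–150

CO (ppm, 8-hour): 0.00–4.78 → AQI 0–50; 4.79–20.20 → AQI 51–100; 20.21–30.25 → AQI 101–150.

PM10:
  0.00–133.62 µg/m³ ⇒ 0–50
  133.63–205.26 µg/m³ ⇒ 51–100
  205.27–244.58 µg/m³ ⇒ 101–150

88

O₃: row 0.05056–0.06651 (AQI 51–100). (100−51)·(0.05493−0.05056)/(0.06651−0.05056) + 51 = 49·0.00437/0.01595 + 51 ≈ 64.43 → 64.
CO: row 4.79–20.20 (AQI 51–100). (100−51)·(16.52−4.79)/(20.20−4.79) + 51 = 49·11.73/15.41 + 51 ≈ 88.30 → 88.
PM10: 87.26 ∈ [0.00, 133.62] ↔ index [0, 50].
0 + (87.26−0.00)·(50−0)/(133.62−0.00) = 0 + 87.26·50/133.62 ≈ 32.65, so AQI = 33.
Sub-indices: O₃→64, CO→88, PM10→33. Overall AQI = max = 88; dominant pollutant is CO.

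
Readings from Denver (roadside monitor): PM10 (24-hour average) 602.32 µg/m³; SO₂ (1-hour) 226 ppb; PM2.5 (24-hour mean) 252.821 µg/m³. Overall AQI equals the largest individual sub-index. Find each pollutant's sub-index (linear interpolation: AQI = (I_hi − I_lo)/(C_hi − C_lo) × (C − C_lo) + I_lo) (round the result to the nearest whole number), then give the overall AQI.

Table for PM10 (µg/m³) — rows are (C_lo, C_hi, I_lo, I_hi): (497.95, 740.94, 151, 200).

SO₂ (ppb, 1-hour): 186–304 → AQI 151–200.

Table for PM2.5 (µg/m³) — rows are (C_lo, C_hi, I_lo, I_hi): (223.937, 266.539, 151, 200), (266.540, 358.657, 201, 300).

PM10 602.32: bracket 497.95–740.94 → index 151–200; slope 49/242.99, offset 104.37.
AQI = 151 + 49/242.99·104.37 ≈ 172.05 ⇒ 172.
SO₂: row 186–304 (AQI 151–200). (200−151)·(226−186)/(304−186) + 151 = 49·40/118 + 151 ≈ 167.61 → 168.
PM2.5: 252.821 ∈ [223.937, 266.539] ↔ index [151, 200].
151 + (252.821−223.937)·(200−151)/(266.539−223.937) = 151 + 28.884·49/42.602 ≈ 184.22, so AQI = 184.
Sub-indices: PM10→172, SO₂→168, PM2.5→184. Overall AQI = max = 184; dominant pollutant is PM2.5.

184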